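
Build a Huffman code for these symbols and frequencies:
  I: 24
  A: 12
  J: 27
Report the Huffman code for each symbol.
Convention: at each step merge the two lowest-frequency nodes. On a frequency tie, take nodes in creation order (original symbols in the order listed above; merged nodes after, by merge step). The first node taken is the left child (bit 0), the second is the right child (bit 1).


Huffman tree construction:
Step 1: Merge A(12) + I(24) = 36
Step 2: Merge J(27) + (A+I)(36) = 63
Read each symbol's code off the tree from the root (left child = 0, right child = 1).

Codes:
  I: 11 (length 2)
  A: 10 (length 2)
  J: 0 (length 1)
Average code length: 99/63 = 1.5714 bits/symbol


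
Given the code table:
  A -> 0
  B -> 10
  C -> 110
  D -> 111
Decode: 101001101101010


Decoding:
10 -> B
10 -> B
0 -> A
110 -> C
110 -> C
10 -> B
10 -> B


Result: BBACCBB


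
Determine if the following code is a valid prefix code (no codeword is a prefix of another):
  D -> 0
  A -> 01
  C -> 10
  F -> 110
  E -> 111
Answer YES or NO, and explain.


Checking each pair (does one codeword prefix another?):
  D='0' vs A='01': prefix -- VIOLATION

NO -- this is NOT a valid prefix code. D (0) is a prefix of A (01).


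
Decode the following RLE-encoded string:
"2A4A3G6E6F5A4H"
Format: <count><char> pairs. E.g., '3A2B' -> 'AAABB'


Expanding each <count><char> pair:
  2A -> 'AA'
  4A -> 'AAAA'
  3G -> 'GGG'
  6E -> 'EEEEEE'
  6F -> 'FFFFFF'
  5A -> 'AAAAA'
  4H -> 'HHHH'

Decoded = AAAAAAGGGEEEEEEFFFFFFAAAAAHHHH


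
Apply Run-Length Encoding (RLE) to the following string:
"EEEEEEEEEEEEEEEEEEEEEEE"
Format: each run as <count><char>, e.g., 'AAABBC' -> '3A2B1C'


Scanning runs left to right:
  i=0: run of 'E' x 23 -> '23E'

RLE = 23E


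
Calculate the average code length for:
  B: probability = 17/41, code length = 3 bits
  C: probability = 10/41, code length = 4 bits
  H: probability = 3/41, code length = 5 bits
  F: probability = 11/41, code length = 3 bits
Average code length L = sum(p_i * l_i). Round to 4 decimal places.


Weighted contributions p_i * l_i:
  B: (17/41) * 3 = 51/41
  C: (10/41) * 4 = 40/41
  H: (3/41) * 5 = 15/41
  F: (11/41) * 3 = 33/41
Sum = (51 + 40 + 15 + 33)/41 = 139/41

L = 139/41 = 3.3902 bits/symbol


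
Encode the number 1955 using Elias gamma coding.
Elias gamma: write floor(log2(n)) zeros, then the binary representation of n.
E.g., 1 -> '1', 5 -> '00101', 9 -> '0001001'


num_bits = floor(log2(1955)) + 1 = 11
leading_zeros = num_bits - 1 = 10
binary(1955) = 11110100011

Elias gamma(1955) = '0000000000' + '11110100011' = 000000000011110100011 (21 bits)


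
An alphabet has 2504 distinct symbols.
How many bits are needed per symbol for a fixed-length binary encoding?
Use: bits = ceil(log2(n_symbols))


log2(2504) = 11.29
Bracket: 2^11 = 2048 < 2504 <= 2^12 = 4096
So ceil(log2(2504)) = 12

bits = ceil(log2(2504)) = ceil(11.29) = 12 bits


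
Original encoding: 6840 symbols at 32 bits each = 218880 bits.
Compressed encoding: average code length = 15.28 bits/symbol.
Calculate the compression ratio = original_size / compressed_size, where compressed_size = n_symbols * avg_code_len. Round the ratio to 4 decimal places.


original_size = n_symbols * orig_bits = 6840 * 32 = 218880 bits
compressed_size = n_symbols * avg_code_len = 6840 * 15.28 = 104515.2 bits
ratio = original_size / compressed_size = 218880 / 104515.2 = 2.0942

Compression ratio = 2.0942


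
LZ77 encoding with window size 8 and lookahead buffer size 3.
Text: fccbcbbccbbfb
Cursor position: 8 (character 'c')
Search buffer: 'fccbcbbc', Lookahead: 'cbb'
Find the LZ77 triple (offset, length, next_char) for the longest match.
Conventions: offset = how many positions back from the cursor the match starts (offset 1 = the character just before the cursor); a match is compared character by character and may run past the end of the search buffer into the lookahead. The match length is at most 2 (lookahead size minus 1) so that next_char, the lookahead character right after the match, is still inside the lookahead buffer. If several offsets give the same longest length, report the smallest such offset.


Try each offset into the search buffer:
  offset=1 (pos 7, char 'c'): match length 1
  offset=2 (pos 6, char 'b'): match length 0
  offset=3 (pos 5, char 'b'): match length 0
  offset=4 (pos 4, char 'c'): match length 2
  offset=5 (pos 3, char 'b'): match length 0
  offset=6 (pos 2, char 'c'): match length 2
  offset=7 (pos 1, char 'c'): match length 1
  offset=8 (pos 0, char 'f'): match length 0
Longest match has length 2, found at offsets 4, 6; take the smallest, offset 4.
next_char = character at position 8 + 2 = 10 -> 'b'

Best match: offset=4, length=2 (matching 'cb' starting at position 4)
LZ77 triple: (4, 2, 'b')


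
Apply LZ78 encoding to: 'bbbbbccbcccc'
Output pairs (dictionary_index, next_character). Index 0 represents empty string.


LZ78 encoding steps:
Dictionary: {0: ''}
Step 1: w='' (idx 0), next='b' -> output (0, 'b'), add 'b' as idx 1
Step 2: w='b' (idx 1), next='b' -> output (1, 'b'), add 'bb' as idx 2
Step 3: w='bb' (idx 2), next='c' -> output (2, 'c'), add 'bbc' as idx 3
Step 4: w='' (idx 0), next='c' -> output (0, 'c'), add 'c' as idx 4
Step 5: w='b' (idx 1), next='c' -> output (1, 'c'), add 'bc' as idx 5
Step 6: w='c' (idx 4), next='c' -> output (4, 'c'), add 'cc' as idx 6
Step 7: w='c' (idx 4), end of input -> output (4, '')


Encoded: [(0, 'b'), (1, 'b'), (2, 'c'), (0, 'c'), (1, 'c'), (4, 'c'), (4, '')]


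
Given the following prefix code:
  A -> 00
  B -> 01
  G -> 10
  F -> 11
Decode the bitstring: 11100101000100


Decoding step by step:
Bits 11 -> F
Bits 10 -> G
Bits 01 -> B
Bits 01 -> B
Bits 00 -> A
Bits 01 -> B
Bits 00 -> A


Decoded message: FGBBABA


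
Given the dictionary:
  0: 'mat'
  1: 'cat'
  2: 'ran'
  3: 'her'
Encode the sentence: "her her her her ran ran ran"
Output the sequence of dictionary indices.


Look up each word in the dictionary:
  'her' -> 3
  'her' -> 3
  'her' -> 3
  'her' -> 3
  'ran' -> 2
  'ran' -> 2
  'ran' -> 2

Encoded: [3, 3, 3, 3, 2, 2, 2]


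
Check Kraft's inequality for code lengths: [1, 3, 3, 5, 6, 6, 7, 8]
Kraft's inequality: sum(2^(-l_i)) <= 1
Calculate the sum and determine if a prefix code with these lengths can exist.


Sum = 2^(-1) + 2^(-3) + 2^(-3) + 2^(-5) + 2^(-6) + 2^(-6) + 2^(-7) + 2^(-8)
    = 0.5 + 0.125 + 0.125 + 0.03125 + 0.015625 + 0.015625 + 0.0078125 + 0.00390625
    = 211/256 = 0.82421875
Since 0.82421875 <= 1, Kraft's inequality IS satisfied.
A prefix code with these lengths CAN exist.

Kraft sum = 0.82421875. Satisfied.


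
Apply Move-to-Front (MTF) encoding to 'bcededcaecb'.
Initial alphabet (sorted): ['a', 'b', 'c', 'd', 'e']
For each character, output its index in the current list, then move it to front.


MTF encoding:
'b': index 1 in ['a', 'b', 'c', 'd', 'e'] -> ['b', 'a', 'c', 'd', 'e']
'c': index 2 in ['b', 'a', 'c', 'd', 'e'] -> ['c', 'b', 'a', 'd', 'e']
'e': index 4 in ['c', 'b', 'a', 'd', 'e'] -> ['e', 'c', 'b', 'a', 'd']
'd': index 4 in ['e', 'c', 'b', 'a', 'd'] -> ['d', 'e', 'c', 'b', 'a']
'e': index 1 in ['d', 'e', 'c', 'b', 'a'] -> ['e', 'd', 'c', 'b', 'a']
'd': index 1 in ['e', 'd', 'c', 'b', 'a'] -> ['d', 'e', 'c', 'b', 'a']
'c': index 2 in ['d', 'e', 'c', 'b', 'a'] -> ['c', 'd', 'e', 'b', 'a']
'a': index 4 in ['c', 'd', 'e', 'b', 'a'] -> ['a', 'c', 'd', 'e', 'b']
'e': index 3 in ['a', 'c', 'd', 'e', 'b'] -> ['e', 'a', 'c', 'd', 'b']
'c': index 2 in ['e', 'a', 'c', 'd', 'b'] -> ['c', 'e', 'a', 'd', 'b']
'b': index 4 in ['c', 'e', 'a', 'd', 'b'] -> ['b', 'c', 'e', 'a', 'd']


Output: [1, 2, 4, 4, 1, 1, 2, 4, 3, 2, 4]


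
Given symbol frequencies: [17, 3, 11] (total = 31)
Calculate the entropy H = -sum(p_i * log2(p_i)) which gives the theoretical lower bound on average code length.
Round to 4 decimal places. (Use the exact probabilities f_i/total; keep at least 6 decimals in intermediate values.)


Per-symbol terms -p_i * log2(p_i) with p_i = f_i/31:
  p = 17/31 = 0.548387: log2(p) = -0.866733, -p*log2(p) = 0.475305
  p = 3/31 = 0.096774: log2(p) = -3.369234, -p*log2(p) = 0.326055
  p = 11/31 = 0.354839: log2(p) = -1.494765, -p*log2(p) = 0.530400
H = 0.475305 + 0.326055 + 0.530400 = 1.331760

H = 1.3318 bits/symbol


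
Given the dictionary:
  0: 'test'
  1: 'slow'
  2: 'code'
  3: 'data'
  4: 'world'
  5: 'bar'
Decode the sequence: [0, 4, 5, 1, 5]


Look up each index in the dictionary:
  0 -> 'test'
  4 -> 'world'
  5 -> 'bar'
  1 -> 'slow'
  5 -> 'bar'

Decoded: "test world bar slow bar"


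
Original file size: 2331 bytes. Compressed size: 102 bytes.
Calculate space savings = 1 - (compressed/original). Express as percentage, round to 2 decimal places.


ratio = compressed/original = 102/2331 = 0.043758
savings = 1 - ratio = 1 - 0.043758 = 0.956242
as a percentage: 0.956242 * 100 = 95.62%

Space savings = 1 - 102/2331 = 95.62%


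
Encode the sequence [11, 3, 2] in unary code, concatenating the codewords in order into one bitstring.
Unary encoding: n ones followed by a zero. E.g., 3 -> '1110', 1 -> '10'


Encode each number as n ones followed by a terminating 0:
  11 -> 111111111110 (12 bits)
  3 -> 1110 (4 bits)
  2 -> 110 (3 bits)
Total length = 12 + 4 + 3 = 19 bits.

Unary([11, 3, 2]) = 1111111111101110110 (19 bits)


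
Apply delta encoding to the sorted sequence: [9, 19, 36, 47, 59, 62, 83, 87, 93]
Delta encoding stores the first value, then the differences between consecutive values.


First value: 9
Deltas:
  19 - 9 = 10
  36 - 19 = 17
  47 - 36 = 11
  59 - 47 = 12
  62 - 59 = 3
  83 - 62 = 21
  87 - 83 = 4
  93 - 87 = 6


Delta encoded: [9, 10, 17, 11, 12, 3, 21, 4, 6]


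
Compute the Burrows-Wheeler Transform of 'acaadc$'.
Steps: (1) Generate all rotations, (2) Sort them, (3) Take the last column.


Rotations (sorted):
  0: $acaadc -> last char: c
  1: aadc$ac -> last char: c
  2: acaadc$ -> last char: $
  3: adc$aca -> last char: a
  4: c$acaad -> last char: d
  5: caadc$a -> last char: a
  6: dc$acaa -> last char: a


BWT = cc$adaa


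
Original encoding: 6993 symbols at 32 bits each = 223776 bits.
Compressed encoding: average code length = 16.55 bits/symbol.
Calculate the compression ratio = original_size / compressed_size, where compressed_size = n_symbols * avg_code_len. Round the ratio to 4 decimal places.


original_size = n_symbols * orig_bits = 6993 * 32 = 223776 bits
compressed_size = n_symbols * avg_code_len = 6993 * 16.55 = 115734.15 bits
ratio = original_size / compressed_size = 223776 / 115734.15 = 1.9335

Compression ratio = 1.9335


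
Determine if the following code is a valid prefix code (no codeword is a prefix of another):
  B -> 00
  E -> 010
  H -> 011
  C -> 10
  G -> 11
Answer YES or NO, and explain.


Checking each pair (does one codeword prefix another?):
  B='00' vs E='010': no prefix
  B='00' vs H='011': no prefix
  B='00' vs C='10': no prefix
  B='00' vs G='11': no prefix
  E='010' vs B='00': no prefix
  E='010' vs H='011': no prefix
  E='010' vs C='10': no prefix
  E='010' vs G='11': no prefix
  H='011' vs B='00': no prefix
  H='011' vs E='010': no prefix
  H='011' vs C='10': no prefix
  H='011' vs G='11': no prefix
  C='10' vs B='00': no prefix
  C='10' vs E='010': no prefix
  C='10' vs H='011': no prefix
  C='10' vs G='11': no prefix
  G='11' vs B='00': no prefix
  G='11' vs E='010': no prefix
  G='11' vs H='011': no prefix
  G='11' vs C='10': no prefix
No violation found over all pairs.

YES -- this is a valid prefix code. No codeword is a prefix of any other codeword.


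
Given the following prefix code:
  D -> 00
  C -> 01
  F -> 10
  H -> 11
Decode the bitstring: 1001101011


Decoding step by step:
Bits 10 -> F
Bits 01 -> C
Bits 10 -> F
Bits 10 -> F
Bits 11 -> H


Decoded message: FCFFH


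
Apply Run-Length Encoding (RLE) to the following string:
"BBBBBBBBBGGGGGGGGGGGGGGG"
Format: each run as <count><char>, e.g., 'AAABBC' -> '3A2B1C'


Scanning runs left to right:
  i=0: run of 'B' x 9 -> '9B'
  i=9: run of 'G' x 15 -> '15G'

RLE = 9B15G


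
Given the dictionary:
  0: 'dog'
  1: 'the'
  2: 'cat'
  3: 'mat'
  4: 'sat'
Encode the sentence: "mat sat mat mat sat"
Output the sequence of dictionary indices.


Look up each word in the dictionary:
  'mat' -> 3
  'sat' -> 4
  'mat' -> 3
  'mat' -> 3
  'sat' -> 4

Encoded: [3, 4, 3, 3, 4]


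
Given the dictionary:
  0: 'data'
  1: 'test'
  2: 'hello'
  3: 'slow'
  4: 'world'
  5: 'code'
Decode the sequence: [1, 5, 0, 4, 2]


Look up each index in the dictionary:
  1 -> 'test'
  5 -> 'code'
  0 -> 'data'
  4 -> 'world'
  2 -> 'hello'

Decoded: "test code data world hello"


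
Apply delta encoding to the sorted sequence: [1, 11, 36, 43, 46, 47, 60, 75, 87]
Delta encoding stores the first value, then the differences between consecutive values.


First value: 1
Deltas:
  11 - 1 = 10
  36 - 11 = 25
  43 - 36 = 7
  46 - 43 = 3
  47 - 46 = 1
  60 - 47 = 13
  75 - 60 = 15
  87 - 75 = 12


Delta encoded: [1, 10, 25, 7, 3, 1, 13, 15, 12]


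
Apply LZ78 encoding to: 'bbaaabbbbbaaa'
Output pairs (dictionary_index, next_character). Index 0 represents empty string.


LZ78 encoding steps:
Dictionary: {0: ''}
Step 1: w='' (idx 0), next='b' -> output (0, 'b'), add 'b' as idx 1
Step 2: w='b' (idx 1), next='a' -> output (1, 'a'), add 'ba' as idx 2
Step 3: w='' (idx 0), next='a' -> output (0, 'a'), add 'a' as idx 3
Step 4: w='a' (idx 3), next='b' -> output (3, 'b'), add 'ab' as idx 4
Step 5: w='b' (idx 1), next='b' -> output (1, 'b'), add 'bb' as idx 5
Step 6: w='bb' (idx 5), next='a' -> output (5, 'a'), add 'bba' as idx 6
Step 7: w='a' (idx 3), next='a' -> output (3, 'a'), add 'aa' as idx 7


Encoded: [(0, 'b'), (1, 'a'), (0, 'a'), (3, 'b'), (1, 'b'), (5, 'a'), (3, 'a')]


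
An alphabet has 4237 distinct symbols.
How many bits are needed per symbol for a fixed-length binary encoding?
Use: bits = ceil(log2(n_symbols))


log2(4237) = 12.0488
Bracket: 2^12 = 4096 < 4237 <= 2^13 = 8192
So ceil(log2(4237)) = 13

bits = ceil(log2(4237)) = ceil(12.0488) = 13 bits


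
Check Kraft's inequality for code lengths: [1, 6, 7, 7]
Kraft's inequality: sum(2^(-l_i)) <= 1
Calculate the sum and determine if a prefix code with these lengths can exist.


Sum = 2^(-1) + 2^(-6) + 2^(-7) + 2^(-7)
    = 0.5 + 0.015625 + 0.0078125 + 0.0078125
    = 68/128 = 0.53125
Since 0.53125 <= 1, Kraft's inequality IS satisfied.
A prefix code with these lengths CAN exist.

Kraft sum = 0.53125. Satisfied.


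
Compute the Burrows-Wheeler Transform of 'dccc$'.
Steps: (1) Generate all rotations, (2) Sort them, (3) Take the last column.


Rotations (sorted):
  0: $dccc -> last char: c
  1: c$dcc -> last char: c
  2: cc$dc -> last char: c
  3: ccc$d -> last char: d
  4: dccc$ -> last char: $


BWT = cccd$


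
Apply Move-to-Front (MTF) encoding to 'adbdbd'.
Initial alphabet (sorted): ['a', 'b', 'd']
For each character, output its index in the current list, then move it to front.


MTF encoding:
'a': index 0 in ['a', 'b', 'd'] -> ['a', 'b', 'd']
'd': index 2 in ['a', 'b', 'd'] -> ['d', 'a', 'b']
'b': index 2 in ['d', 'a', 'b'] -> ['b', 'd', 'a']
'd': index 1 in ['b', 'd', 'a'] -> ['d', 'b', 'a']
'b': index 1 in ['d', 'b', 'a'] -> ['b', 'd', 'a']
'd': index 1 in ['b', 'd', 'a'] -> ['d', 'b', 'a']


Output: [0, 2, 2, 1, 1, 1]


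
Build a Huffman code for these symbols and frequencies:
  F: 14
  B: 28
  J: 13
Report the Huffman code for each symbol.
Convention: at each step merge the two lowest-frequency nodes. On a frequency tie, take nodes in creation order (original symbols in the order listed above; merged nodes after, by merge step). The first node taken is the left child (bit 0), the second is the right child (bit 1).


Huffman tree construction:
Step 1: Merge J(13) + F(14) = 27
Step 2: Merge (J+F)(27) + B(28) = 55
Read each symbol's code off the tree from the root (left child = 0, right child = 1).

Codes:
  F: 01 (length 2)
  B: 1 (length 1)
  J: 00 (length 2)
Average code length: 82/55 = 1.4909 bits/symbol


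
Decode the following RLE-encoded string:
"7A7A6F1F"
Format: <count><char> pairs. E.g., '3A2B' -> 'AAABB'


Expanding each <count><char> pair:
  7A -> 'AAAAAAA'
  7A -> 'AAAAAAA'
  6F -> 'FFFFFF'
  1F -> 'F'

Decoded = AAAAAAAAAAAAAAFFFFFFF


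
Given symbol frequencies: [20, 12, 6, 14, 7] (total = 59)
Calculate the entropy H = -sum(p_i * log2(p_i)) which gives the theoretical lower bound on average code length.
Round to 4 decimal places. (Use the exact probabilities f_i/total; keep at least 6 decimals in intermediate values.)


Per-symbol terms -p_i * log2(p_i) with p_i = f_i/59:
  p = 20/59 = 0.338983: log2(p) = -1.560715, -p*log2(p) = 0.529056
  p = 12/59 = 0.203390: log2(p) = -2.297681, -p*log2(p) = 0.467325
  p = 6/59 = 0.101695: log2(p) = -3.297681, -p*log2(p) = 0.335357
  p = 14/59 = 0.237288: log2(p) = -2.075288, -p*log2(p) = 0.492441
  p = 7/59 = 0.118644: log2(p) = -3.075288, -p*log2(p) = 0.364865
H = 0.529056 + 0.467325 + 0.335357 + 0.492441 + 0.364865 = 2.189044

H = 2.189 bits/symbol


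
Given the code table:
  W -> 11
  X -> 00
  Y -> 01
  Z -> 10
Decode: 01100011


Decoding:
01 -> Y
10 -> Z
00 -> X
11 -> W


Result: YZXW


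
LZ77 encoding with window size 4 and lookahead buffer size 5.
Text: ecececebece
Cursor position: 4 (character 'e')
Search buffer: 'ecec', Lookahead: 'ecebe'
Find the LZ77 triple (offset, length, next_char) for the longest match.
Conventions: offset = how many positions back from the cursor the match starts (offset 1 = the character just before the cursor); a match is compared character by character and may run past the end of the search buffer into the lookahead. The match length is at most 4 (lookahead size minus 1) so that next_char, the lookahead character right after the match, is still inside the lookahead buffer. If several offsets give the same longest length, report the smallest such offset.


Try each offset into the search buffer:
  offset=1 (pos 3, char 'c'): match length 0
  offset=2 (pos 2, char 'e'): match length 3
  offset=3 (pos 1, char 'c'): match length 0
  offset=4 (pos 0, char 'e'): match length 3
Longest match has length 3, found at offsets 2, 4; take the smallest, offset 2.
next_char = character at position 4 + 3 = 7 -> 'b'

Best match: offset=2, length=3 (matching 'ece' starting at position 2)
LZ77 triple: (2, 3, 'b')


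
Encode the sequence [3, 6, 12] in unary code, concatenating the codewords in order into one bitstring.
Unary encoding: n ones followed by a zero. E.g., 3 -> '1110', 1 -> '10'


Encode each number as n ones followed by a terminating 0:
  3 -> 1110 (4 bits)
  6 -> 1111110 (7 bits)
  12 -> 1111111111110 (13 bits)
Total length = 4 + 7 + 13 = 24 bits.

Unary([3, 6, 12]) = 111011111101111111111110 (24 bits)


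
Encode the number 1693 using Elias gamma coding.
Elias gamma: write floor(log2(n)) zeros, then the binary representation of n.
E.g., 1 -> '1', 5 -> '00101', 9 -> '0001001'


num_bits = floor(log2(1693)) + 1 = 11
leading_zeros = num_bits - 1 = 10
binary(1693) = 11010011101

Elias gamma(1693) = '0000000000' + '11010011101' = 000000000011010011101 (21 bits)


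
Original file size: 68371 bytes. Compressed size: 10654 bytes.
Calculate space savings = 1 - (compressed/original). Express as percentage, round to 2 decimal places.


ratio = compressed/original = 10654/68371 = 0.155826
savings = 1 - ratio = 1 - 0.155826 = 0.844174
as a percentage: 0.844174 * 100 = 84.42%

Space savings = 1 - 10654/68371 = 84.42%


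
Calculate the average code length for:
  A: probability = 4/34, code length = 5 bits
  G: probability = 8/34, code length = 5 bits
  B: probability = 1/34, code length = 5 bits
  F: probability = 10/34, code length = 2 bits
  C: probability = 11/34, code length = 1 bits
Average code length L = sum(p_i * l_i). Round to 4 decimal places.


Weighted contributions p_i * l_i:
  A: (4/34) * 5 = 20/34
  G: (8/34) * 5 = 40/34
  B: (1/34) * 5 = 5/34
  F: (10/34) * 2 = 20/34
  C: (11/34) * 1 = 11/34
Sum = (20 + 40 + 5 + 20 + 11)/34 = 96/34

L = 96/34 = 2.8235 bits/symbol


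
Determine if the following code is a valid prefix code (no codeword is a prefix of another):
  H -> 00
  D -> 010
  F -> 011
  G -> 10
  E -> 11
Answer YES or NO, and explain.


Checking each pair (does one codeword prefix another?):
  H='00' vs D='010': no prefix
  H='00' vs F='011': no prefix
  H='00' vs G='10': no prefix
  H='00' vs E='11': no prefix
  D='010' vs H='00': no prefix
  D='010' vs F='011': no prefix
  D='010' vs G='10': no prefix
  D='010' vs E='11': no prefix
  F='011' vs H='00': no prefix
  F='011' vs D='010': no prefix
  F='011' vs G='10': no prefix
  F='011' vs E='11': no prefix
  G='10' vs H='00': no prefix
  G='10' vs D='010': no prefix
  G='10' vs F='011': no prefix
  G='10' vs E='11': no prefix
  E='11' vs H='00': no prefix
  E='11' vs D='010': no prefix
  E='11' vs F='011': no prefix
  E='11' vs G='10': no prefix
No violation found over all pairs.

YES -- this is a valid prefix code. No codeword is a prefix of any other codeword.


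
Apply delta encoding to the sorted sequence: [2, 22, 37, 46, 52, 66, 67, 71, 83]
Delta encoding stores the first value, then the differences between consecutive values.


First value: 2
Deltas:
  22 - 2 = 20
  37 - 22 = 15
  46 - 37 = 9
  52 - 46 = 6
  66 - 52 = 14
  67 - 66 = 1
  71 - 67 = 4
  83 - 71 = 12


Delta encoded: [2, 20, 15, 9, 6, 14, 1, 4, 12]


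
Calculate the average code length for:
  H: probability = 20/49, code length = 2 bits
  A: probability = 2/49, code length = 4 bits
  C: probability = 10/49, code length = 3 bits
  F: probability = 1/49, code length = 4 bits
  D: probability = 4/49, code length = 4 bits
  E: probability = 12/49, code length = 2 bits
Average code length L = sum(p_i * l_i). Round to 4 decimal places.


Weighted contributions p_i * l_i:
  H: (20/49) * 2 = 40/49
  A: (2/49) * 4 = 8/49
  C: (10/49) * 3 = 30/49
  F: (1/49) * 4 = 4/49
  D: (4/49) * 4 = 16/49
  E: (12/49) * 2 = 24/49
Sum = (40 + 8 + 30 + 4 + 16 + 24)/49 = 122/49

L = 122/49 = 2.4898 bits/symbol


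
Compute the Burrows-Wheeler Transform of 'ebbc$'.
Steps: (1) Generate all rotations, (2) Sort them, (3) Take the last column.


Rotations (sorted):
  0: $ebbc -> last char: c
  1: bbc$e -> last char: e
  2: bc$eb -> last char: b
  3: c$ebb -> last char: b
  4: ebbc$ -> last char: $


BWT = cebb$


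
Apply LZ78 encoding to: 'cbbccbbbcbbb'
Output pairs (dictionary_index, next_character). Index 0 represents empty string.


LZ78 encoding steps:
Dictionary: {0: ''}
Step 1: w='' (idx 0), next='c' -> output (0, 'c'), add 'c' as idx 1
Step 2: w='' (idx 0), next='b' -> output (0, 'b'), add 'b' as idx 2
Step 3: w='b' (idx 2), next='c' -> output (2, 'c'), add 'bc' as idx 3
Step 4: w='c' (idx 1), next='b' -> output (1, 'b'), add 'cb' as idx 4
Step 5: w='b' (idx 2), next='b' -> output (2, 'b'), add 'bb' as idx 5
Step 6: w='cb' (idx 4), next='b' -> output (4, 'b'), add 'cbb' as idx 6
Step 7: w='b' (idx 2), end of input -> output (2, '')


Encoded: [(0, 'c'), (0, 'b'), (2, 'c'), (1, 'b'), (2, 'b'), (4, 'b'), (2, '')]


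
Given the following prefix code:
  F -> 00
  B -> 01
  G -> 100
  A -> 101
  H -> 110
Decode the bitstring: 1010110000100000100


Decoding step by step:
Bits 101 -> A
Bits 01 -> B
Bits 100 -> G
Bits 00 -> F
Bits 100 -> G
Bits 00 -> F
Bits 01 -> B
Bits 00 -> F


Decoded message: ABGFGFBF


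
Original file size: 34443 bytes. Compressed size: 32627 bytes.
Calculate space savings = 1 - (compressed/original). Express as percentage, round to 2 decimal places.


ratio = compressed/original = 32627/34443 = 0.947275
savings = 1 - ratio = 1 - 0.947275 = 0.052725
as a percentage: 0.052725 * 100 = 5.27%

Space savings = 1 - 32627/34443 = 5.27%


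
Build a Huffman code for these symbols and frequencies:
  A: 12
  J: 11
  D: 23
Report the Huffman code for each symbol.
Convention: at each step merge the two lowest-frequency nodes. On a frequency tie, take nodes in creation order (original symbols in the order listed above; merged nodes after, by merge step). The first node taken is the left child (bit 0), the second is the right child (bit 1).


Huffman tree construction:
Step 1: Merge J(11) + A(12) = 23
Step 2: Merge D(23) + (J+A)(23) = 46
Read each symbol's code off the tree from the root (left child = 0, right child = 1).

Codes:
  A: 11 (length 2)
  J: 10 (length 2)
  D: 0 (length 1)
Average code length: 69/46 = 1.5000 bits/symbol


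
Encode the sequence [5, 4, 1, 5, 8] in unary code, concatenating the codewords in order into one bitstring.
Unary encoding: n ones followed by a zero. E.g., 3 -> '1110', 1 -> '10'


Encode each number as n ones followed by a terminating 0:
  5 -> 111110 (6 bits)
  4 -> 11110 (5 bits)
  1 -> 10 (2 bits)
  5 -> 111110 (6 bits)
  8 -> 111111110 (9 bits)
Total length = 6 + 5 + 2 + 6 + 9 = 28 bits.

Unary([5, 4, 1, 5, 8]) = 1111101111010111110111111110 (28 bits)


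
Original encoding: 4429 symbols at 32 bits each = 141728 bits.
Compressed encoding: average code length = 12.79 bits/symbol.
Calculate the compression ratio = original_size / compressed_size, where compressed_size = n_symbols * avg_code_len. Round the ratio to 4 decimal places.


original_size = n_symbols * orig_bits = 4429 * 32 = 141728 bits
compressed_size = n_symbols * avg_code_len = 4429 * 12.79 = 56646.91 bits
ratio = original_size / compressed_size = 141728 / 56646.91 = 2.502

Compression ratio = 2.502


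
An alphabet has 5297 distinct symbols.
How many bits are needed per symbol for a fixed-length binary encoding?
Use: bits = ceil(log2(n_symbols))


log2(5297) = 12.371
Bracket: 2^12 = 4096 < 5297 <= 2^13 = 8192
So ceil(log2(5297)) = 13

bits = ceil(log2(5297)) = ceil(12.371) = 13 bits


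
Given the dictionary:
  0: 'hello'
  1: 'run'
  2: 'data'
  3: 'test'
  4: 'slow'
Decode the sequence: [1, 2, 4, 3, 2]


Look up each index in the dictionary:
  1 -> 'run'
  2 -> 'data'
  4 -> 'slow'
  3 -> 'test'
  2 -> 'data'

Decoded: "run data slow test data"


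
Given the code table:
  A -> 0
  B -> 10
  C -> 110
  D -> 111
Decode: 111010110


Decoding:
111 -> D
0 -> A
10 -> B
110 -> C


Result: DABC


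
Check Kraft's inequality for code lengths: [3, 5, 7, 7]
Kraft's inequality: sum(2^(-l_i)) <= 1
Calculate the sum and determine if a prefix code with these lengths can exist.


Sum = 2^(-3) + 2^(-5) + 2^(-7) + 2^(-7)
    = 0.125 + 0.03125 + 0.0078125 + 0.0078125
    = 22/128 = 0.171875
Since 0.171875 <= 1, Kraft's inequality IS satisfied.
A prefix code with these lengths CAN exist.

Kraft sum = 0.171875. Satisfied.


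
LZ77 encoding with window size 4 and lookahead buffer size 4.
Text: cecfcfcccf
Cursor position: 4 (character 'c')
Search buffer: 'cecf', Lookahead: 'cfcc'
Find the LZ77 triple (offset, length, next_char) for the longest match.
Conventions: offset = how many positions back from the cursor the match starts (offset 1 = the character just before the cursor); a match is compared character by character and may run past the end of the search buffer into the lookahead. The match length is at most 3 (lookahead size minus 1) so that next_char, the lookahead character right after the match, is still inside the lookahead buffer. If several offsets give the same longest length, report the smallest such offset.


Try each offset into the search buffer:
  offset=1 (pos 3, char 'f'): match length 0
  offset=2 (pos 2, char 'c'): match length 3
  offset=3 (pos 1, char 'e'): match length 0
  offset=4 (pos 0, char 'c'): match length 1
Longest match has length 3 at offset 2.
next_char = character at position 4 + 3 = 7 -> 'c'

Best match: offset=2, length=3 (matching 'cfc' starting at position 2)
LZ77 triple: (2, 3, 'c')


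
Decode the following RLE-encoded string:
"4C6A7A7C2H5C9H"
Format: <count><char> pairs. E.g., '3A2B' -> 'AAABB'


Expanding each <count><char> pair:
  4C -> 'CCCC'
  6A -> 'AAAAAA'
  7A -> 'AAAAAAA'
  7C -> 'CCCCCCC'
  2H -> 'HH'
  5C -> 'CCCCC'
  9H -> 'HHHHHHHHH'

Decoded = CCCCAAAAAAAAAAAAACCCCCCCHHCCCCCHHHHHHHHH


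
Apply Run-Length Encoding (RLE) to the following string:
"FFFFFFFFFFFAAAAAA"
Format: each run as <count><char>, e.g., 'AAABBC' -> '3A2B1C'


Scanning runs left to right:
  i=0: run of 'F' x 11 -> '11F'
  i=11: run of 'A' x 6 -> '6A'

RLE = 11F6A


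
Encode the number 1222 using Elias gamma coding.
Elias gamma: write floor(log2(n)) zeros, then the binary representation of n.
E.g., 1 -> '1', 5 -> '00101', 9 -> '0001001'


num_bits = floor(log2(1222)) + 1 = 11
leading_zeros = num_bits - 1 = 10
binary(1222) = 10011000110

Elias gamma(1222) = '0000000000' + '10011000110' = 000000000010011000110 (21 bits)


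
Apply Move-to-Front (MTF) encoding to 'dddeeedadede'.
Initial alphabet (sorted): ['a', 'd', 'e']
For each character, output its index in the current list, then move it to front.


MTF encoding:
'd': index 1 in ['a', 'd', 'e'] -> ['d', 'a', 'e']
'd': index 0 in ['d', 'a', 'e'] -> ['d', 'a', 'e']
'd': index 0 in ['d', 'a', 'e'] -> ['d', 'a', 'e']
'e': index 2 in ['d', 'a', 'e'] -> ['e', 'd', 'a']
'e': index 0 in ['e', 'd', 'a'] -> ['e', 'd', 'a']
'e': index 0 in ['e', 'd', 'a'] -> ['e', 'd', 'a']
'd': index 1 in ['e', 'd', 'a'] -> ['d', 'e', 'a']
'a': index 2 in ['d', 'e', 'a'] -> ['a', 'd', 'e']
'd': index 1 in ['a', 'd', 'e'] -> ['d', 'a', 'e']
'e': index 2 in ['d', 'a', 'e'] -> ['e', 'd', 'a']
'd': index 1 in ['e', 'd', 'a'] -> ['d', 'e', 'a']
'e': index 1 in ['d', 'e', 'a'] -> ['e', 'd', 'a']


Output: [1, 0, 0, 2, 0, 0, 1, 2, 1, 2, 1, 1]


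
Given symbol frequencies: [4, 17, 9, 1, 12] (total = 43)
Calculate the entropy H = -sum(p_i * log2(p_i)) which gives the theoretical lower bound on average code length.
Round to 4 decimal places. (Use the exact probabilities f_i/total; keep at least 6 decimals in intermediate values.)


Per-symbol terms -p_i * log2(p_i) with p_i = f_i/43:
  p = 4/43 = 0.093023: log2(p) = -3.426265, -p*log2(p) = 0.318722
  p = 17/43 = 0.395349: log2(p) = -1.338802, -p*log2(p) = 0.529294
  p = 9/43 = 0.209302: log2(p) = -2.256340, -p*log2(p) = 0.472257
  p = 1/43 = 0.023256: log2(p) = -5.426265, -p*log2(p) = 0.126192
  p = 12/43 = 0.279070: log2(p) = -1.841302, -p*log2(p) = 0.513852
H = 0.318722 + 0.529294 + 0.472257 + 0.126192 + 0.513852 = 1.960317

H = 1.9603 bits/symbol


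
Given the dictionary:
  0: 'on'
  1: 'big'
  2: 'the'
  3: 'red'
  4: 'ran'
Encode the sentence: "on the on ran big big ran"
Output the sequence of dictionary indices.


Look up each word in the dictionary:
  'on' -> 0
  'the' -> 2
  'on' -> 0
  'ran' -> 4
  'big' -> 1
  'big' -> 1
  'ran' -> 4

Encoded: [0, 2, 0, 4, 1, 1, 4]


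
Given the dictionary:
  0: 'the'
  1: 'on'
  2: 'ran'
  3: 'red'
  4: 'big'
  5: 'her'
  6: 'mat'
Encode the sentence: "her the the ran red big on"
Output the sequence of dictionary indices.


Look up each word in the dictionary:
  'her' -> 5
  'the' -> 0
  'the' -> 0
  'ran' -> 2
  'red' -> 3
  'big' -> 4
  'on' -> 1

Encoded: [5, 0, 0, 2, 3, 4, 1]


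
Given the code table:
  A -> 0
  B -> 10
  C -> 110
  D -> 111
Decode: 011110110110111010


Decoding:
0 -> A
111 -> D
10 -> B
110 -> C
110 -> C
111 -> D
0 -> A
10 -> B


Result: ADBCCDAB


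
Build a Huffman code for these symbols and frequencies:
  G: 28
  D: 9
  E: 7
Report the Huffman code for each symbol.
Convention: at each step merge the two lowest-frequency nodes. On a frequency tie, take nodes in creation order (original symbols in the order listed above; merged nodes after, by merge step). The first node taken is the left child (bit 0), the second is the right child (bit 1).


Huffman tree construction:
Step 1: Merge E(7) + D(9) = 16
Step 2: Merge (E+D)(16) + G(28) = 44
Read each symbol's code off the tree from the root (left child = 0, right child = 1).

Codes:
  G: 1 (length 1)
  D: 01 (length 2)
  E: 00 (length 2)
Average code length: 60/44 = 1.3636 bits/symbol


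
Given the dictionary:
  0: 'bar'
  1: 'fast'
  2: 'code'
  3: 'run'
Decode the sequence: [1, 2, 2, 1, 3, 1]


Look up each index in the dictionary:
  1 -> 'fast'
  2 -> 'code'
  2 -> 'code'
  1 -> 'fast'
  3 -> 'run'
  1 -> 'fast'

Decoded: "fast code code fast run fast"


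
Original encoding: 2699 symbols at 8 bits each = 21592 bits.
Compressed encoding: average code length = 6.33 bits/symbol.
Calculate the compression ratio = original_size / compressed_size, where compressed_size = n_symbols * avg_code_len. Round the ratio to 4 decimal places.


original_size = n_symbols * orig_bits = 2699 * 8 = 21592 bits
compressed_size = n_symbols * avg_code_len = 2699 * 6.33 = 17084.67 bits
ratio = original_size / compressed_size = 21592 / 17084.67 = 1.2638

Compression ratio = 1.2638


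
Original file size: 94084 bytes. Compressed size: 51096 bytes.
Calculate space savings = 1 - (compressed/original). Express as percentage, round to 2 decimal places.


ratio = compressed/original = 51096/94084 = 0.543089
savings = 1 - ratio = 1 - 0.543089 = 0.456911
as a percentage: 0.456911 * 100 = 45.69%

Space savings = 1 - 51096/94084 = 45.69%


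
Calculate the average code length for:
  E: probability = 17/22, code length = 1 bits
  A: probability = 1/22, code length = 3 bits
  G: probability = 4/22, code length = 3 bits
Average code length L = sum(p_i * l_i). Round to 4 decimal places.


Weighted contributions p_i * l_i:
  E: (17/22) * 1 = 17/22
  A: (1/22) * 3 = 3/22
  G: (4/22) * 3 = 12/22
Sum = (17 + 3 + 12)/22 = 32/22

L = 32/22 = 1.4545 bits/symbol


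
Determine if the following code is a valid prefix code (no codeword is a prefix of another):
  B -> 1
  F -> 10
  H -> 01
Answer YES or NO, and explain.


Checking each pair (does one codeword prefix another?):
  B='1' vs F='10': prefix -- VIOLATION

NO -- this is NOT a valid prefix code. B (1) is a prefix of F (10).


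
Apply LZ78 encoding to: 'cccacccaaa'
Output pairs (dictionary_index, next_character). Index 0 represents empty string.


LZ78 encoding steps:
Dictionary: {0: ''}
Step 1: w='' (idx 0), next='c' -> output (0, 'c'), add 'c' as idx 1
Step 2: w='c' (idx 1), next='c' -> output (1, 'c'), add 'cc' as idx 2
Step 3: w='' (idx 0), next='a' -> output (0, 'a'), add 'a' as idx 3
Step 4: w='cc' (idx 2), next='c' -> output (2, 'c'), add 'ccc' as idx 4
Step 5: w='a' (idx 3), next='a' -> output (3, 'a'), add 'aa' as idx 5
Step 6: w='a' (idx 3), end of input -> output (3, '')


Encoded: [(0, 'c'), (1, 'c'), (0, 'a'), (2, 'c'), (3, 'a'), (3, '')]


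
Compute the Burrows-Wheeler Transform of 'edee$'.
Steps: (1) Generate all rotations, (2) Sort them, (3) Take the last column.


Rotations (sorted):
  0: $edee -> last char: e
  1: dee$e -> last char: e
  2: e$ede -> last char: e
  3: edee$ -> last char: $
  4: ee$ed -> last char: d


BWT = eee$d


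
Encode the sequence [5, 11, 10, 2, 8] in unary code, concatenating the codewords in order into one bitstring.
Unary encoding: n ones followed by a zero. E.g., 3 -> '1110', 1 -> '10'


Encode each number as n ones followed by a terminating 0:
  5 -> 111110 (6 bits)
  11 -> 111111111110 (12 bits)
  10 -> 11111111110 (11 bits)
  2 -> 110 (3 bits)
  8 -> 111111110 (9 bits)
Total length = 6 + 12 + 11 + 3 + 9 = 41 bits.

Unary([5, 11, 10, 2, 8]) = 11111011111111111011111111110110111111110 (41 bits)


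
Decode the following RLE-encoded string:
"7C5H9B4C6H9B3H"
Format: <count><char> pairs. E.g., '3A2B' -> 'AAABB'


Expanding each <count><char> pair:
  7C -> 'CCCCCCC'
  5H -> 'HHHHH'
  9B -> 'BBBBBBBBB'
  4C -> 'CCCC'
  6H -> 'HHHHHH'
  9B -> 'BBBBBBBBB'
  3H -> 'HHH'

Decoded = CCCCCCCHHHHHBBBBBBBBBCCCCHHHHHHBBBBBBBBBHHH


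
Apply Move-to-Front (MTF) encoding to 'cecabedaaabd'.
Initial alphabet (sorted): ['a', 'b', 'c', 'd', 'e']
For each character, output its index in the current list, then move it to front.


MTF encoding:
'c': index 2 in ['a', 'b', 'c', 'd', 'e'] -> ['c', 'a', 'b', 'd', 'e']
'e': index 4 in ['c', 'a', 'b', 'd', 'e'] -> ['e', 'c', 'a', 'b', 'd']
'c': index 1 in ['e', 'c', 'a', 'b', 'd'] -> ['c', 'e', 'a', 'b', 'd']
'a': index 2 in ['c', 'e', 'a', 'b', 'd'] -> ['a', 'c', 'e', 'b', 'd']
'b': index 3 in ['a', 'c', 'e', 'b', 'd'] -> ['b', 'a', 'c', 'e', 'd']
'e': index 3 in ['b', 'a', 'c', 'e', 'd'] -> ['e', 'b', 'a', 'c', 'd']
'd': index 4 in ['e', 'b', 'a', 'c', 'd'] -> ['d', 'e', 'b', 'a', 'c']
'a': index 3 in ['d', 'e', 'b', 'a', 'c'] -> ['a', 'd', 'e', 'b', 'c']
'a': index 0 in ['a', 'd', 'e', 'b', 'c'] -> ['a', 'd', 'e', 'b', 'c']
'a': index 0 in ['a', 'd', 'e', 'b', 'c'] -> ['a', 'd', 'e', 'b', 'c']
'b': index 3 in ['a', 'd', 'e', 'b', 'c'] -> ['b', 'a', 'd', 'e', 'c']
'd': index 2 in ['b', 'a', 'd', 'e', 'c'] -> ['d', 'b', 'a', 'e', 'c']


Output: [2, 4, 1, 2, 3, 3, 4, 3, 0, 0, 3, 2]


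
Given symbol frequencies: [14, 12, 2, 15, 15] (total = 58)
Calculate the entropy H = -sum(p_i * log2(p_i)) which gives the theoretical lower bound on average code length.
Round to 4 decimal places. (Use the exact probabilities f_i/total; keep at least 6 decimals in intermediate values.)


Per-symbol terms -p_i * log2(p_i) with p_i = f_i/58:
  p = 14/58 = 0.241379: log2(p) = -2.050626, -p*log2(p) = 0.494979
  p = 12/58 = 0.206897: log2(p) = -2.273018, -p*log2(p) = 0.470280
  p = 2/58 = 0.034483: log2(p) = -4.857981, -p*log2(p) = 0.167517
  p = 15/58 = 0.258621: log2(p) = -1.951090, -p*log2(p) = 0.504592
  p = 15/58 = 0.258621: log2(p) = -1.951090, -p*log2(p) = 0.504592
H = 0.494979 + 0.470280 + 0.167517 + 0.504592 + 0.504592 = 2.141960

H = 2.142 bits/symbol


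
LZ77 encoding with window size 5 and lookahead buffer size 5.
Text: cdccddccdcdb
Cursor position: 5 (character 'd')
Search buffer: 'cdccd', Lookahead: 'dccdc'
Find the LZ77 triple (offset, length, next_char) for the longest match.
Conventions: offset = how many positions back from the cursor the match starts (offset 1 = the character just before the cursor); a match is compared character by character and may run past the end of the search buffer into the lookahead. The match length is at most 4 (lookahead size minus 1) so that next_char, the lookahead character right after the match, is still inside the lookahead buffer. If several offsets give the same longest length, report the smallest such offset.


Try each offset into the search buffer:
  offset=1 (pos 4, char 'd'): match length 1
  offset=2 (pos 3, char 'c'): match length 0
  offset=3 (pos 2, char 'c'): match length 0
  offset=4 (pos 1, char 'd'): match length 4
  offset=5 (pos 0, char 'c'): match length 0
Longest match has length 4 at offset 4.
next_char = character at position 5 + 4 = 9 -> 'c'

Best match: offset=4, length=4 (matching 'dccd' starting at position 1)
LZ77 triple: (4, 4, 'c')


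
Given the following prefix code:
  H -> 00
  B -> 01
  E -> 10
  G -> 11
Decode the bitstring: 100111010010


Decoding step by step:
Bits 10 -> E
Bits 01 -> B
Bits 11 -> G
Bits 01 -> B
Bits 00 -> H
Bits 10 -> E


Decoded message: EBGBHE


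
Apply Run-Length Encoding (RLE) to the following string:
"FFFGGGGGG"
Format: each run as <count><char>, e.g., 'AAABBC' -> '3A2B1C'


Scanning runs left to right:
  i=0: run of 'F' x 3 -> '3F'
  i=3: run of 'G' x 6 -> '6G'

RLE = 3F6G


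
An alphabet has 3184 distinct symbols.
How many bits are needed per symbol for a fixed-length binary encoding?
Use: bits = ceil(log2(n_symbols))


log2(3184) = 11.6366
Bracket: 2^11 = 2048 < 3184 <= 2^12 = 4096
So ceil(log2(3184)) = 12

bits = ceil(log2(3184)) = ceil(11.6366) = 12 bits


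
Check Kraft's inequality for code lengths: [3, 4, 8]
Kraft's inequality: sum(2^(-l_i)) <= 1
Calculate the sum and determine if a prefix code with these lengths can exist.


Sum = 2^(-3) + 2^(-4) + 2^(-8)
    = 0.125 + 0.0625 + 0.00390625
    = 49/256 = 0.19140625
Since 0.19140625 <= 1, Kraft's inequality IS satisfied.
A prefix code with these lengths CAN exist.

Kraft sum = 0.19140625. Satisfied.


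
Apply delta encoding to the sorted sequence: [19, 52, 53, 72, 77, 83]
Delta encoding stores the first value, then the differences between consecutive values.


First value: 19
Deltas:
  52 - 19 = 33
  53 - 52 = 1
  72 - 53 = 19
  77 - 72 = 5
  83 - 77 = 6


Delta encoded: [19, 33, 1, 19, 5, 6]
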